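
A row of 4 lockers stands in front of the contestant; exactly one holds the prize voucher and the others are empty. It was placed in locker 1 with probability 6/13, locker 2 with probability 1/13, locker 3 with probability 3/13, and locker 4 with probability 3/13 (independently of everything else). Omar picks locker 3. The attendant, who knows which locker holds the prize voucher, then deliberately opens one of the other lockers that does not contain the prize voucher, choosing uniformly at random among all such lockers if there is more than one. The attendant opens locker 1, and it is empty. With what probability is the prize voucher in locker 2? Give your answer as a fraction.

1/6

Consider each possible location of the prize voucher in turn.
If it is in locker 1 (prior 6/13): the attendant opened locker 1, so this case is ruled out; weight (6/13)·0 = 0.
If it is in locker 2 (prior 1/13): the attendant has 2 equally likely choices, so probability 1/2; weight (1/13)·(1/2) = 1/26.
If it is in locker 3 (prior 3/13): the attendant has 3 equally likely choices, so probability 1/3; weight (3/13)·(1/3) = 1/13.
If it is in locker 4 (prior 3/13): the attendant has 2 equally likely choices, so probability 1/2; weight (3/13)·(1/2) = 3/26.
The weights sum to 3/13.
So P(the prize voucher in locker 2 | the attendant opened locker 1) = (1/26) / (3/13) = 1/6.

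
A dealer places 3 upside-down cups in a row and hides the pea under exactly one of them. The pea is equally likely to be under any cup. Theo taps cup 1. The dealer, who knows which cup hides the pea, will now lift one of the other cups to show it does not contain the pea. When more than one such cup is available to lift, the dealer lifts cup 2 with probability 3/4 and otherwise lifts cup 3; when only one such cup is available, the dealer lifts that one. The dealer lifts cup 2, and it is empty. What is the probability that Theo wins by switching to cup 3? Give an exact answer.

4/7

Condition on the true location of the pea.
If it is under cup 1 (prior 1/3): cup 2 is available, opened with probability 3/4; weight (1/3)·(3/4) = 1/4.
If it is under cup 2 (prior 1/3): the dealer opened cup 2, so this case is ruled out; weight (1/3)·0 = 0.
If it is under cup 3 (prior 1/3): only cup 2 is available, probability 1; weight (1/3)·1 = 1/3.
The weights sum to 7/12.
So P(the pea under cup 3 | the dealer opened cup 2) = (1/3) / (7/12) = 4/7.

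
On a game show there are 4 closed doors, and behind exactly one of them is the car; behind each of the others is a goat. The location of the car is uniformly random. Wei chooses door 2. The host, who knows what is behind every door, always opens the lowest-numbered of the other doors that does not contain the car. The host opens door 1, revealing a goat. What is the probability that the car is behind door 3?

Consider each possible location of the car in turn.
If it is behind door 1 (prior 1/4): the host opened door 1, so this case is ruled out; weight (1/4)·0 = 0.
If it is behind any of doors 2, 3, and 4 (prior 1/4 each): door 1 is the lowest-numbered option available, probability 1; weight (1/4)·1 = 1/4 each.
The weights sum to 3/4.
So P(the car behind door 3 | the host opened door 1) = (1/4) / (3/4) = 1/3.

1/3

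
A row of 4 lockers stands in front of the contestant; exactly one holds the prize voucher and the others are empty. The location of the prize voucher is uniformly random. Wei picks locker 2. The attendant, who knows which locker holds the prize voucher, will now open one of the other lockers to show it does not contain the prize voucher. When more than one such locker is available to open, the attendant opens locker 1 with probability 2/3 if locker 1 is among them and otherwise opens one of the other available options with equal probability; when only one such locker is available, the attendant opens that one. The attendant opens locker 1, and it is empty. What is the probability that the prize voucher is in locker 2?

Condition on the true location of the prize voucher.
If it is in locker 1 (prior 1/4): the attendant opened locker 1, so this case is ruled out; weight (1/4)·0 = 0.
If it is in any of lockers 2, 3, and 4 (prior 1/4 each): locker 1 is available, opened with probability 2/3; weight (1/4)·(2/3) = 1/6 each.
The weights sum to 1/2.
So P(the prize voucher in locker 2 | the attendant opened locker 1) = (1/6) / (1/2) = 1/3.

1/3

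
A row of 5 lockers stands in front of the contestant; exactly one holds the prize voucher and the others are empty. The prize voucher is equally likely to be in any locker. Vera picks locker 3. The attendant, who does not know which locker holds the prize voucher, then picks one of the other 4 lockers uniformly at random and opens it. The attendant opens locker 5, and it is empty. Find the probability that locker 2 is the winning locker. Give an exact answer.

1/4

Apply Bayes' rule, conditioning on where the prize voucher actually is.
If it is in any of lockers 1, 2, 3, and 4 (prior 1/5 each): the attendant picks locker 5 with probability 1/4 regardless, and it is not the prize; weight (1/5)·(1/4) = 1/20 each.
If it is in locker 5 (prior 1/5): the attendant opened locker 5, so this case is ruled out; weight (1/5)·0 = 0.
The weights sum to 1/5.
So P(the prize voucher in locker 2 | the attendant opened locker 5) = (1/20) / (1/5) = 1/4.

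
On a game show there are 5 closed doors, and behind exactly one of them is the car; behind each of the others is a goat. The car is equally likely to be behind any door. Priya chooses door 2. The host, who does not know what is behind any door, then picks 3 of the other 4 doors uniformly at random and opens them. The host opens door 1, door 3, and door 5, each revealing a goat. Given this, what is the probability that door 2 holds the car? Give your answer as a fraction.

Because the host chose which doors to open without knowing where the car is, the choice is independent of the prize location. Learning that none of the 3 opened doors holds the car simply rules out those 3 locations and leaves the remaining 2 doors still equally likely by symmetry.
So P(the car behind door 2) = 1/2.

1/2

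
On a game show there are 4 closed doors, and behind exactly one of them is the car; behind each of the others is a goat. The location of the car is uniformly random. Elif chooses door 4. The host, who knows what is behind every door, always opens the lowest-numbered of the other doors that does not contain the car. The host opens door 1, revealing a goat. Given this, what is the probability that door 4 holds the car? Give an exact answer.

Apply Bayes' rule, conditioning on where the car actually is.
If it is behind door 1 (prior 1/4): the host opened door 1, so this case is ruled out; weight (1/4)·0 = 0.
If it is behind any of doors 2, 3, and 4 (prior 1/4 each): door 1 is the lowest-numbered option available, probability 1; weight (1/4)·1 = 1/4 each.
The weights sum to 3/4.
So P(the car behind door 4 | the host opened door 1) = (1/4) / (3/4) = 1/3.

1/3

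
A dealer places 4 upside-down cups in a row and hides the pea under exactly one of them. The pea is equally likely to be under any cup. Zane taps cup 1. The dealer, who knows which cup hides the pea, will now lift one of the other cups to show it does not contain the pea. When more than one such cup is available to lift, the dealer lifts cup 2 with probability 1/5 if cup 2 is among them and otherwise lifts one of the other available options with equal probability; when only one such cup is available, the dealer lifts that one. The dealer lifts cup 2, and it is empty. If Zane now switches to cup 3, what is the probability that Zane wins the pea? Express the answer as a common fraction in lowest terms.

Apply Bayes' rule, conditioning on where the pea actually is.
If it is under any of cups 1, 3, and 4 (prior 1/4 each): cup 2 is available, opened with probability 1/5; weight (1/4)·(1/5) = 1/20 each.
If it is under cup 2 (prior 1/4): the dealer opened cup 2, so this case is ruled out; weight (1/4)·0 = 0.
The weights sum to 3/20.
So P(the pea under cup 3 | the dealer opened cup 2) = (1/20) / (3/20) = 1/3.

1/3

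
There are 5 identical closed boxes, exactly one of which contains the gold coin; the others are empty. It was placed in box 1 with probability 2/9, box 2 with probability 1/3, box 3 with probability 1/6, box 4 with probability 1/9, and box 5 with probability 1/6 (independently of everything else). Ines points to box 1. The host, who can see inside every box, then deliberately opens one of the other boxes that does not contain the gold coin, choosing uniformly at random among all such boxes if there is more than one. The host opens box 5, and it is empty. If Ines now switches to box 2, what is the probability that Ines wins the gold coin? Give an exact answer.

3/7

Apply Bayes' rule, conditioning on where the gold coin actually is.
If it is in box 1 (prior 2/9): the host has 4 equally likely choices, so probability 1/4; weight (2/9)·(1/4) = 1/18.
If it is in box 2 (prior 1/3): the host has 3 equally likely choices, so probability 1/3; weight (1/3)·(1/3) = 1/9.
If it is in box 3 (prior 1/6): the host has 3 equally likely choices, so probability 1/3; weight (1/6)·(1/3) = 1/18.
If it is in box 4 (prior 1/9): the host has 3 equally likely choices, so probability 1/3; weight (1/9)·(1/3) = 1/27.
If it is in box 5 (prior 1/6): the host opened box 5, so this case is ruled out; weight (1/6)·0 = 0.
The weights sum to 7/27.
So P(the gold coin in box 2 | the host opened box 5) = (1/9) / (7/27) = 3/7.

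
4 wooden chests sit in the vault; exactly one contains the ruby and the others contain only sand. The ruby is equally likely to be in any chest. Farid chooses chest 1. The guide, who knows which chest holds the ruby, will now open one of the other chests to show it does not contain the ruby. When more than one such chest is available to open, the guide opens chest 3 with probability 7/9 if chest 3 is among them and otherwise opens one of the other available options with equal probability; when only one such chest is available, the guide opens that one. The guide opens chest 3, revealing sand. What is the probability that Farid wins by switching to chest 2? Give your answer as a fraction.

1/3

Consider each possible location of the ruby in turn.
If it is in any of chests 1, 2, and 4 (prior 1/4 each): chest 3 is available, opened with probability 7/9; weight (1/4)·(7/9) = 7/36 each.
If it is in chest 3 (prior 1/4): the guide opened chest 3, so this case is ruled out; weight (1/4)·0 = 0.
The weights sum to 7/12.
So P(the ruby in chest 2 | the guide opened chest 3) = (7/36) / (7/12) = 1/3.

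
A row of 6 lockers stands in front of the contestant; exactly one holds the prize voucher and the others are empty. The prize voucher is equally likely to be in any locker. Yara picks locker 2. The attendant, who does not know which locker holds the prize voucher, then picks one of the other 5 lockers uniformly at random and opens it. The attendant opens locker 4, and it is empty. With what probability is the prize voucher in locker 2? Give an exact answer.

Apply Bayes' rule, conditioning on where the prize voucher actually is.
If it is in any of lockers 1, 2, 3, 5, and 6 (prior 1/6 each): the attendant picks locker 4 with probability 1/5 regardless, and it is not the prize; weight (1/6)·(1/5) = 1/30 each.
If it is in locker 4 (prior 1/6): the attendant opened locker 4, so this case is ruled out; weight (1/6)·0 = 0.
The weights sum to 1/6.
So P(the prize voucher in locker 2 | the attendant opened locker 4) = (1/30) / (1/6) = 1/5.

1/5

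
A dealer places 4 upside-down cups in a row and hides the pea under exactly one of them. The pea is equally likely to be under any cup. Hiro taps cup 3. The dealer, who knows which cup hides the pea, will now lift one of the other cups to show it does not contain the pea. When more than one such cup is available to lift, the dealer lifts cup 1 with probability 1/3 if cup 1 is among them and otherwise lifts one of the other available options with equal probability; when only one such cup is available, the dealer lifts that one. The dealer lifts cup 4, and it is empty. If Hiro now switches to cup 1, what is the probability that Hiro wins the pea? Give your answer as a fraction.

1/3

Condition on the true location of the pea.
If it is under cup 1 (prior 1/4): cup 1 holds the prize so is unavailable; the dealer chooses uniformly among the 2 others, probability 1/2; weight (1/4)·(1/2) = 1/8.
If it is under cup 2 (prior 1/4): cup 1 is available but not opened, probability 2/3; weight (1/4)·(2/3) = 1/6.
If it is under cup 3 (prior 1/4): cup 1 is available but not opened; cup 4 gets probability (1 − 1/3)/2 = 1/3; weight (1/4)·(1/3) = 1/12.
If it is under cup 4 (prior 1/4): the dealer opened cup 4, so this case is ruled out; weight (1/4)·0 = 0.
The weights sum to 3/8.
So P(the pea under cup 1 | the dealer opened cup 4) = (1/8) / (3/8) = 1/3.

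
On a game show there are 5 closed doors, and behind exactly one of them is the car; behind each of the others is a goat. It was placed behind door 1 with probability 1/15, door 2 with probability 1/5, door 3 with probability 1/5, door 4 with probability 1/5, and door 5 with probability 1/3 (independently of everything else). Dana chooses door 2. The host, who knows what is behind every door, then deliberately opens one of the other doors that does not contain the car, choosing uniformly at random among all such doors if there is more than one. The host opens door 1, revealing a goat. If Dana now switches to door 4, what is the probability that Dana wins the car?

Apply Bayes' rule, conditioning on where the car actually is.
If it is behind door 1 (prior 1/15): the host opened door 1, so this case is ruled out; weight (1/15)·0 = 0.
If it is behind door 2 (prior 1/5): the host has 4 equally likely choices, so probability 1/4; weight (1/5)·(1/4) = 1/20.
If it is behind either of doors 3 and 4 (prior 1/5 each): the host has 3 equally likely choices, so probability 1/3; weight (1/5)·(1/3) = 1/15 each.
If it is behind door 5 (prior 1/3): the host has 3 equally likely choices, so probability 1/3; weight (1/3)·(1/3) = 1/9.
The weights sum to 53/180.
So P(the car behind door 4 | the host opened door 1) = (1/15) / (53/180) = 12/53.

12/53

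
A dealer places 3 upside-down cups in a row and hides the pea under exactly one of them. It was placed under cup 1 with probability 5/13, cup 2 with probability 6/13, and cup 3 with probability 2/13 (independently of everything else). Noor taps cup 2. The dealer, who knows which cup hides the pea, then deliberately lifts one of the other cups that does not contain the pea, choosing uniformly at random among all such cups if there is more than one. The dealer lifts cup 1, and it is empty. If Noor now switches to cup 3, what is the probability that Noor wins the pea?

Condition on the true location of the pea.
If it is under cup 1 (prior 5/13): the dealer opened cup 1, so this case is ruled out; weight (5/13)·0 = 0.
If it is under cup 2 (prior 6/13): the dealer has 2 equally likely choices, so probability 1/2; weight (6/13)·(1/2) = 3/13.
If it is under cup 3 (prior 2/13): the dealer has no choice, probability 1; weight (2/13)·1 = 2/13.
The weights sum to 5/13.
So P(the pea under cup 3 | the dealer opened cup 1) = (2/13) / (5/13) = 2/5.

2/5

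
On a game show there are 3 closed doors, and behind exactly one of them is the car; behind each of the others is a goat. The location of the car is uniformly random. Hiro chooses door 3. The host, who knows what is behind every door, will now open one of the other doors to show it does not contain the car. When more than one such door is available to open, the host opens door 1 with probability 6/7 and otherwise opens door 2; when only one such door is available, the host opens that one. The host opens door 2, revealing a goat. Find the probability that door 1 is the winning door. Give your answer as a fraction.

7/8

Condition on the true location of the car.
If it is behind door 1 (prior 1/3): only door 2 is available, probability 1; weight (1/3)·1 = 1/3.
If it is behind door 2 (prior 1/3): the host opened door 2, so this case is ruled out; weight (1/3)·0 = 0.
If it is behind door 3 (prior 1/3): door 1 is available but not opened, probability 1/7; weight (1/3)·(1/7) = 1/21.
The weights sum to 8/21.
So P(the car behind door 1 | the host opened door 2) = (1/3) / (8/21) = 7/8.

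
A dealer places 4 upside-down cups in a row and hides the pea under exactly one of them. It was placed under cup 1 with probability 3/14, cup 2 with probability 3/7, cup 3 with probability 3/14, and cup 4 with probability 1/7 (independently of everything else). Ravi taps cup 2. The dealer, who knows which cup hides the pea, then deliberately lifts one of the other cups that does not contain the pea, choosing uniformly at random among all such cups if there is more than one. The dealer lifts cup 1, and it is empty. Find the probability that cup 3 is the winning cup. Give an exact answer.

Condition on the true location of the pea.
If it is under cup 1 (prior 3/14): the dealer opened cup 1, so this case is ruled out; weight (3/14)·0 = 0.
If it is under cup 2 (prior 3/7): the dealer has 3 equally likely choices, so probability 1/3; weight (3/7)·(1/3) = 1/7.
If it is under cup 3 (prior 3/14): the dealer has 2 equally likely choices, so probability 1/2; weight (3/14)·(1/2) = 3/28.
If it is under cup 4 (prior 1/7): the dealer has 2 equally likely choices, so probability 1/2; weight (1/7)·(1/2) = 1/14.
The weights sum to 9/28.
So P(the pea under cup 3 | the dealer opened cup 1) = (3/28) / (9/28) = 1/3.

1/3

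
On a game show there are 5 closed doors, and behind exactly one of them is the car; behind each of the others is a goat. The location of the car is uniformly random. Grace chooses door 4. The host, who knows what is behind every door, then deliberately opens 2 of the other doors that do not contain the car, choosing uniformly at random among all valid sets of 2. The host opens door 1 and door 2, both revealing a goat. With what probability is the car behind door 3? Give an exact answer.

Consider each possible location of the car in turn.
If it is behind either of doors 1 and 2 (prior 1/5 each): that door was opened and seen not to hold the prize — ruled out; weight (1/5)·0 = 0 each.
If it is behind either of doors 3 and 5 (prior 1/5 each): the host has 3 equally likely choices, so probability 1/3; weight (1/5)·(1/3) = 1/15 each.
If it is behind door 4 (prior 1/5): the host has 6 equally likely choices, so probability 1/6; weight (1/5)·(1/6) = 1/30.
The weights sum to 1/6.
So P(the car behind door 3 | the host opened door 1 and door 2) = (1/15) / (1/6) = 2/5.

2/5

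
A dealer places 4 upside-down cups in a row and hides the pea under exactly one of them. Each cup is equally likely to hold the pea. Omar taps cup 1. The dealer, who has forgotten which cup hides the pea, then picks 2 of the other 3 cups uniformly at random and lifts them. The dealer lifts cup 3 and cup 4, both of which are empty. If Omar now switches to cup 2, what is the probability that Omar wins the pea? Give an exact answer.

Condition on the true location of the pea.
If it is under either of cups 1 and 2 (prior 1/4 each): the dealer picks exactly this set with probability 1/3 regardless, and none is the prize; weight (1/4)·(1/3) = 1/12 each.
If it is under either of cups 3 and 4 (prior 1/4 each): that cup was opened and seen not to hold the prize — ruled out; weight (1/4)·0 = 0 each.
The weights sum to 1/6.
So P(the pea under cup 2 | the dealer opened cup 3 and cup 4) = (1/12) / (1/6) = 1/2.

1/2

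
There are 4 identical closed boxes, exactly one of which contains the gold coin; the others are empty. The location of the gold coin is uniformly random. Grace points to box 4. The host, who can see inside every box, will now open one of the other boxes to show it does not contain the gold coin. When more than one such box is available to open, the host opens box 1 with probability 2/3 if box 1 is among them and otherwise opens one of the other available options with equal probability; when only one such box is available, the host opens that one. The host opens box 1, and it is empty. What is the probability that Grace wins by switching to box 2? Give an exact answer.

1/3

Condition on the true location of the gold coin.
If it is in box 1 (prior 1/4): the host opened box 1, so this case is ruled out; weight (1/4)·0 = 0.
If it is in any of boxes 2, 3, and 4 (prior 1/4 each): box 1 is available, opened with probability 2/3; weight (1/4)·(2/3) = 1/6 each.
The weights sum to 1/2.
So P(the gold coin in box 2 | the host opened box 1) = (1/6) / (1/2) = 1/3.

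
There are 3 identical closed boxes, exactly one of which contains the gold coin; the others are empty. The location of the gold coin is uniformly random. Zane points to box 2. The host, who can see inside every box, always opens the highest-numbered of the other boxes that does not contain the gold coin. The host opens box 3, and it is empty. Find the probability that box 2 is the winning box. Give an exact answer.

Condition on the true location of the gold coin.
If it is in either of boxes 1 and 2 (prior 1/3 each): box 3 is the highest-numbered option available, probability 1; weight (1/3)·1 = 1/3 each.
If it is in box 3 (prior 1/3): the host opened box 3, so this case is ruled out; weight (1/3)·0 = 0.
The weights sum to 2/3.
So P(the gold coin in box 2 | the host opened box 3) = (1/3) / (2/3) = 1/2.

1/2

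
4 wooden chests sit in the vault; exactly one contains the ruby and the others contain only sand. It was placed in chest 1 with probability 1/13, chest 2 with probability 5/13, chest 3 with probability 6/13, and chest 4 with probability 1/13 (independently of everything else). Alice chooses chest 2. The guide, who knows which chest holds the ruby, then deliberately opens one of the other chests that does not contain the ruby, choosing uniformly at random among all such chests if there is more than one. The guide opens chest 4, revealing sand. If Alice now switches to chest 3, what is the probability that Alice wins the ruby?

Consider each possible location of the ruby in turn.
If it is in chest 1 (prior 1/13): the guide has 2 equally likely choices, so probability 1/2; weight (1/13)·(1/2) = 1/26.
If it is in chest 2 (prior 5/13): the guide has 3 equally likely choices, so probability 1/3; weight (5/13)·(1/3) = 5/39.
If it is in chest 3 (prior 6/13): the guide has 2 equally likely choices, so probability 1/2; weight (6/13)·(1/2) = 3/13.
If it is in chest 4 (prior 1/13): the guide opened chest 4, so this case is ruled out; weight (1/13)·0 = 0.
The weights sum to 31/78.
So P(the ruby in chest 3 | the guide opened chest 4) = (3/13) / (31/78) = 18/31.

18/31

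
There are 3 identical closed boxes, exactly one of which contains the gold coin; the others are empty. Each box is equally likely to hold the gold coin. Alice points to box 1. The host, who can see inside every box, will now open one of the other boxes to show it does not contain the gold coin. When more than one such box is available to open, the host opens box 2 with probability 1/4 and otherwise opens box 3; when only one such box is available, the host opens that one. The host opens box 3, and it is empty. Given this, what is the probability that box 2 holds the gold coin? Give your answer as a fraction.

4/7

Condition on the true location of the gold coin.
If it is in box 1 (prior 1/3): box 2 is available but not opened, probability 3/4; weight (1/3)·(3/4) = 1/4.
If it is in box 2 (prior 1/3): only box 3 is available, probability 1; weight (1/3)·1 = 1/3.
If it is in box 3 (prior 1/3): the host opened box 3, so this case is ruled out; weight (1/3)·0 = 0.
The weights sum to 7/12.
So P(the gold coin in box 2 | the host opened box 3) = (1/3) / (7/12) = 4/7.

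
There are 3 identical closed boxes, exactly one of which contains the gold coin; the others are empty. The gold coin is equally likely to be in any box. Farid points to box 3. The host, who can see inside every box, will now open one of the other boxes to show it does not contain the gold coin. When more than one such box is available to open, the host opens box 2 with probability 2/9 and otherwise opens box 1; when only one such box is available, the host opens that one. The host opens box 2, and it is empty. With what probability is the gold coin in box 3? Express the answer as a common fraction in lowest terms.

2/11

Consider each possible location of the gold coin in turn.
If it is in box 1 (prior 1/3): only box 2 is available, probability 1; weight (1/3)·1 = 1/3.
If it is in box 2 (prior 1/3): the host opened box 2, so this case is ruled out; weight (1/3)·0 = 0.
If it is in box 3 (prior 1/3): box 2 is available, opened with probability 2/9; weight (1/3)·(2/9) = 2/27.
The weights sum to 11/27.
So P(the gold coin in box 3 | the host opened box 2) = (2/27) / (11/27) = 2/11.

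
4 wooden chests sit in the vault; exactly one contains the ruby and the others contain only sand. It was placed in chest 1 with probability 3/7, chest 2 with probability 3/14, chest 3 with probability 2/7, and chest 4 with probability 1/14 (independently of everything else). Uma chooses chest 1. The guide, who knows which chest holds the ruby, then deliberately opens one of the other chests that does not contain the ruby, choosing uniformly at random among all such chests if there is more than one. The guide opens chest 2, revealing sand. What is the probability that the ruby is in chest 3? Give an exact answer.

Condition on the true location of the ruby.
If it is in chest 1 (prior 3/7): the guide has 3 equally likely choices, so probability 1/3; weight (3/7)·(1/3) = 1/7.
If it is in chest 2 (prior 3/14): the guide opened chest 2, so this case is ruled out; weight (3/14)·0 = 0.
If it is in chest 3 (prior 2/7): the guide has 2 equally likely choices, so probability 1/2; weight (2/7)·(1/2) = 1/7.
If it is in chest 4 (prior 1/14): the guide has 2 equally likely choices, so probability 1/2; weight (1/14)·(1/2) = 1/28.
The weights sum to 9/28.
So P(the ruby in chest 3 | the guide opened chest 2) = (1/7) / (9/28) = 4/9.

4/9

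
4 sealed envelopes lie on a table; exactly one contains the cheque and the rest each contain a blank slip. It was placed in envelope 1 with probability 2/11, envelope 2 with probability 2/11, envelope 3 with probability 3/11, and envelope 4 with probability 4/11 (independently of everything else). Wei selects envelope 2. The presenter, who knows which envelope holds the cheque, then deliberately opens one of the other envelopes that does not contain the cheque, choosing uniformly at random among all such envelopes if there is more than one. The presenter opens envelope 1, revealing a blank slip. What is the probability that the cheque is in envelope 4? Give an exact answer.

12/25

Apply Bayes' rule, conditioning on where the cheque actually is.
If it is in envelope 1 (prior 2/11): the presenter opened envelope 1, so this case is ruled out; weight (2/11)·0 = 0.
If it is in envelope 2 (prior 2/11): the presenter has 3 equally likely choices, so probability 1/3; weight (2/11)·(1/3) = 2/33.
If it is in envelope 3 (prior 3/11): the presenter has 2 equally likely choices, so probability 1/2; weight (3/11)·(1/2) = 3/22.
If it is in envelope 4 (prior 4/11): the presenter has 2 equally likely choices, so probability 1/2; weight (4/11)·(1/2) = 2/11.
The weights sum to 25/66.
So P(the cheque in envelope 4 | the presenter opened envelope 1) = (2/11) / (25/66) = 12/25.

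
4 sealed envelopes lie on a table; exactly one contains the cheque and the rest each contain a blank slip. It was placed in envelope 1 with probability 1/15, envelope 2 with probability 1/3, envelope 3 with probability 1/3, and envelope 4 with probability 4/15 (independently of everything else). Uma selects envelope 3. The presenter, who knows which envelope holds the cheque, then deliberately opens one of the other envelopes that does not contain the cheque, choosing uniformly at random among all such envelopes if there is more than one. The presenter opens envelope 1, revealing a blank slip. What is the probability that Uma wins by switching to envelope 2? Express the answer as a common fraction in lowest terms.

Consider each possible location of the cheque in turn.
If it is in envelope 1 (prior 1/15): the presenter opened envelope 1, so this case is ruled out; weight (1/15)·0 = 0.
If it is in envelope 2 (prior 1/3): the presenter has 2 equally likely choices, so probability 1/2; weight (1/3)·(1/2) = 1/6.
If it is in envelope 3 (prior 1/3): the presenter has 3 equally likely choices, so probability 1/3; weight (1/3)·(1/3) = 1/9.
If it is in envelope 4 (prior 4/15): the presenter has 2 equally likely choices, so probability 1/2; weight (4/15)·(1/2) = 2/15.
The weights sum to 37/90.
So P(the cheque in envelope 2 | the presenter opened envelope 1) = (1/6) / (37/90) = 15/37.

15/37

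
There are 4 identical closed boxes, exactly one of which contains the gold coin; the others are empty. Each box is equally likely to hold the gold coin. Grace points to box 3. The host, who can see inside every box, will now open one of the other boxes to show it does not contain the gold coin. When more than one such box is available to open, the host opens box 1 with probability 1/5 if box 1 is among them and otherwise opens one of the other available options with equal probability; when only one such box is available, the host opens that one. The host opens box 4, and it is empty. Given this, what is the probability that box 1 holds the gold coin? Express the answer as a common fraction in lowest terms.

Condition on the true location of the gold coin.
If it is in box 1 (prior 1/4): box 1 holds the prize so is unavailable; the host chooses uniformly among the 2 others, probability 1/2; weight (1/4)·(1/2) = 1/8.
If it is in box 2 (prior 1/4): box 1 is available but not opened, probability 4/5; weight (1/4)·(4/5) = 1/5.
If it is in box 3 (prior 1/4): box 1 is available but not opened; box 4 gets probability (1 − 1/5)/2 = 2/5; weight (1/4)·(2/5) = 1/10.
If it is in box 4 (prior 1/4): the host opened box 4, so this case is ruled out; weight (1/4)·0 = 0.
The weights sum to 17/40.
So P(the gold coin in box 1 | the host opened box 4) = (1/8) / (17/40) = 5/17.

5/17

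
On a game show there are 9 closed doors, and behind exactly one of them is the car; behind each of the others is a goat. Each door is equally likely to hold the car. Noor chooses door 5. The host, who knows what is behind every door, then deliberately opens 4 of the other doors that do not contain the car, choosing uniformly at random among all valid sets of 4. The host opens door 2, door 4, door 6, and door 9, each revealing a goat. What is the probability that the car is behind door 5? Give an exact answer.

Apply Bayes' rule, conditioning on where the car actually is.
If it is behind any of doors 1, 3, 7, and 8 (prior 1/9 each): the host has 35 equally likely choices, so probability 1/35; weight (1/9)·(1/35) = 1/315 each.
If it is behind any of doors 2, 4, 6, and 9 (prior 1/9 each): that door was opened and seen not to hold the prize — ruled out; weight (1/9)·0 = 0 each.
If it is behind door 5 (prior 1/9): the host has 70 equally likely choices, so probability 1/70; weight (1/9)·(1/70) = 1/630.
The weights sum to 1/70.
So P(the car behind door 5 | the host opened door 2, door 4, door 6, and door 9) = (1/630) / (1/70) = 1/9.

1/9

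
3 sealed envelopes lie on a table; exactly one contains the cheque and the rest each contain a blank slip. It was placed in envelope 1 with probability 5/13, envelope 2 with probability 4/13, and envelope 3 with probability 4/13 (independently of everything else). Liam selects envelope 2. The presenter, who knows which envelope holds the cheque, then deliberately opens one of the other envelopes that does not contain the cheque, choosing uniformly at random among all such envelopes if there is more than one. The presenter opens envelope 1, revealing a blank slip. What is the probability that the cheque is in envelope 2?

1/3

Condition on the true location of the cheque.
If it is in envelope 1 (prior 5/13): the presenter opened envelope 1, so this case is ruled out; weight (5/13)·0 = 0.
If it is in envelope 2 (prior 4/13): the presenter has 2 equally likely choices, so probability 1/2; weight (4/13)·(1/2) = 2/13.
If it is in envelope 3 (prior 4/13): the presenter has no choice, probability 1; weight (4/13)·1 = 4/13.
The weights sum to 6/13.
So P(the cheque in envelope 2 | the presenter opened envelope 1) = (2/13) / (6/13) = 1/3.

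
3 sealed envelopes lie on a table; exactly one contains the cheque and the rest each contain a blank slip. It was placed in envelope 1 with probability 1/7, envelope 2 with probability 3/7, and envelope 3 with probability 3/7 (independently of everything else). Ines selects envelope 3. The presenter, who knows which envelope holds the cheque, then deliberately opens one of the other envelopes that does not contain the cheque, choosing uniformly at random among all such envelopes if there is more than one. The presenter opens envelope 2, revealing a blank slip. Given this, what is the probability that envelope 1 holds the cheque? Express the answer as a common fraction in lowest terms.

2/5

Condition on the true location of the cheque.
If it is in envelope 1 (prior 1/7): the presenter has no choice, probability 1; weight (1/7)·1 = 1/7.
If it is in envelope 2 (prior 3/7): the presenter opened envelope 2, so this case is ruled out; weight (3/7)·0 = 0.
If it is in envelope 3 (prior 3/7): the presenter has 2 equally likely choices, so probability 1/2; weight (3/7)·(1/2) = 3/14.
The weights sum to 5/14.
So P(the cheque in envelope 1 | the presenter opened envelope 2) = (1/7) / (5/14) = 2/5.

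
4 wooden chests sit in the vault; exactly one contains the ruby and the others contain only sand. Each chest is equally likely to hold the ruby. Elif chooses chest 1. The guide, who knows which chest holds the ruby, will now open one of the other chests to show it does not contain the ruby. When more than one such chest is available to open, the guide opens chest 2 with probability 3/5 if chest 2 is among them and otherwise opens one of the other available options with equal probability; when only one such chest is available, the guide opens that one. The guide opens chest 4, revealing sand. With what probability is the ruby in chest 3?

Consider each possible location of the ruby in turn.
If it is in chest 1 (prior 1/4): chest 2 is available but not opened; chest 4 gets probability (1 − 3/5)/2 = 1/5; weight (1/4)·(1/5) = 1/20.
If it is in chest 2 (prior 1/4): chest 2 holds the prize so is unavailable; the guide chooses uniformly among the 2 others, probability 1/2; weight (1/4)·(1/2) = 1/8.
If it is in chest 3 (prior 1/4): chest 2 is available but not opened, probability 2/5; weight (1/4)·(2/5) = 1/10.
If it is in chest 4 (prior 1/4): the guide opened chest 4, so this case is ruled out; weight (1/4)·0 = 0.
The weights sum to 11/40.
So P(the ruby in chest 3 | the guide opened chest 4) = (1/10) / (11/40) = 4/11.

4/11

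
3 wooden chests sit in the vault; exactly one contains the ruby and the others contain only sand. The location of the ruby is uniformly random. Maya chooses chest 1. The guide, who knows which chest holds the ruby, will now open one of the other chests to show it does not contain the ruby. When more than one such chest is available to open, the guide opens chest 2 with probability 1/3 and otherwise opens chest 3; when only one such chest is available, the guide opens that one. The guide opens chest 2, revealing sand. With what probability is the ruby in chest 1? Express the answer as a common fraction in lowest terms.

1/4

Consider each possible location of the ruby in turn.
If it is in chest 1 (prior 1/3): chest 2 is available, opened with probability 1/3; weight (1/3)·(1/3) = 1/9.
If it is in chest 2 (prior 1/3): the guide opened chest 2, so this case is ruled out; weight (1/3)·0 = 0.
If it is in chest 3 (prior 1/3): only chest 2 is available, probability 1; weight (1/3)·1 = 1/3.
The weights sum to 4/9.
So P(the ruby in chest 1 | the guide opened chest 2) = (1/9) / (4/9) = 1/4.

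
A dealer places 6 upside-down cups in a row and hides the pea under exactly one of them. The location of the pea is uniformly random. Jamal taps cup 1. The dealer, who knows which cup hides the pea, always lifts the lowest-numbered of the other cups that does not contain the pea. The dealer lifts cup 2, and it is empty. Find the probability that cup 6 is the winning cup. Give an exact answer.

1/5

Apply Bayes' rule, conditioning on where the pea actually is.
If it is under any of cups 1, 3, 4, 5, and 6 (prior 1/6 each): cup 2 is the lowest-numbered option available, probability 1; weight (1/6)·1 = 1/6 each.
If it is under cup 2 (prior 1/6): the dealer opened cup 2, so this case is ruled out; weight (1/6)·0 = 0.
The weights sum to 5/6.
So P(the pea under cup 6 | the dealer opened cup 2) = (1/6) / (5/6) = 1/5.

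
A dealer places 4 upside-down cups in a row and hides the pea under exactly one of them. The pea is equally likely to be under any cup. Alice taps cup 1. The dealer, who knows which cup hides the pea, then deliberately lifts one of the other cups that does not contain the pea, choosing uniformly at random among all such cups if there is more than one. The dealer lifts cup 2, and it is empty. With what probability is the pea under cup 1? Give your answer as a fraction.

Condition on the true location of the pea.
If it is under cup 1 (prior 1/4): the dealer has 3 equally likely choices, so probability 1/3; weight (1/4)·(1/3) = 1/12.
If it is under cup 2 (prior 1/4): the dealer opened cup 2, so this case is ruled out; weight (1/4)·0 = 0.
If it is under either of cups 3 and 4 (prior 1/4 each): the dealer has 2 equally likely choices, so probability 1/2; weight (1/4)·(1/2) = 1/8 each.
The weights sum to 1/3.
So P(the pea under cup 1 | the dealer opened cup 2) = (1/12) / (1/3) = 1/4.

1/4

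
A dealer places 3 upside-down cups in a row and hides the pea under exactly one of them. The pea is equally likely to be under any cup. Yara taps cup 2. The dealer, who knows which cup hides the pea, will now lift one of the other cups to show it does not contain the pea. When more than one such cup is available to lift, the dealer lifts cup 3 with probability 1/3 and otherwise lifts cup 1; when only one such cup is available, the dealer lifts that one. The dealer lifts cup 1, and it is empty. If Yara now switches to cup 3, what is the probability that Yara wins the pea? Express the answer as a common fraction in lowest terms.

3/5

Consider each possible location of the pea in turn.
If it is under cup 1 (prior 1/3): the dealer opened cup 1, so this case is ruled out; weight (1/3)·0 = 0.
If it is under cup 2 (prior 1/3): cup 3 is available but not opened, probability 2/3; weight (1/3)·(2/3) = 2/9.
If it is under cup 3 (prior 1/3): only cup 1 is available, probability 1; weight (1/3)·1 = 1/3.
The weights sum to 5/9.
So P(the pea under cup 3 | the dealer opened cup 1) = (1/3) / (5/9) = 3/5.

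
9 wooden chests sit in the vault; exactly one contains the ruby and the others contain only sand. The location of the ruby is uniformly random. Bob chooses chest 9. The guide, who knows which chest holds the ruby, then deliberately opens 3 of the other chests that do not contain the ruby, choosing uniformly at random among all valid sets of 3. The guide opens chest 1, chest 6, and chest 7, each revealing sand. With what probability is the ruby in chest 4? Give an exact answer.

Condition on the true location of the ruby.
If it is in any of chests 1, 6, and 7 (prior 1/9 each): that chest was opened and seen not to hold the prize — ruled out; weight (1/9)·0 = 0 each.
If it is in any of chests 2, 3, 4, 5, and 8 (prior 1/9 each): the guide has 35 equally likely choices, so probability 1/35; weight (1/9)·(1/35) = 1/315 each.
If it is in chest 9 (prior 1/9): the guide has 56 equally likely choices, so probability 1/56; weight (1/9)·(1/56) = 1/504.
The weights sum to 1/56.
So P(the ruby in chest 4 | the guide opened chest 1, chest 6, and chest 7) = (1/315) / (1/56) = 8/45.

8/45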